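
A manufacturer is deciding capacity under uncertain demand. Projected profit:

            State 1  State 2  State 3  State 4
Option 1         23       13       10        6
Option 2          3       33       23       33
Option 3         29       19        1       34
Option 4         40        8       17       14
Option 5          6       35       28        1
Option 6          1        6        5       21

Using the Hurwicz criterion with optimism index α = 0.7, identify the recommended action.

Option 4

Option 1: 0.7·23 + 0.3·6 = 17.9
Option 2: 0.7·33 + 0.3·3 = 24
Option 3: 0.7·34 + 0.3·1 = 24.1
Option 4: 0.7·40 + 0.3·8 = 30.4
Option 5: 0.7·35 + 0.3·1 = 24.8
Option 6: 0.7·21 + 0.3·1 = 15
Highest Hurwicz score = 30.4 → Option 4.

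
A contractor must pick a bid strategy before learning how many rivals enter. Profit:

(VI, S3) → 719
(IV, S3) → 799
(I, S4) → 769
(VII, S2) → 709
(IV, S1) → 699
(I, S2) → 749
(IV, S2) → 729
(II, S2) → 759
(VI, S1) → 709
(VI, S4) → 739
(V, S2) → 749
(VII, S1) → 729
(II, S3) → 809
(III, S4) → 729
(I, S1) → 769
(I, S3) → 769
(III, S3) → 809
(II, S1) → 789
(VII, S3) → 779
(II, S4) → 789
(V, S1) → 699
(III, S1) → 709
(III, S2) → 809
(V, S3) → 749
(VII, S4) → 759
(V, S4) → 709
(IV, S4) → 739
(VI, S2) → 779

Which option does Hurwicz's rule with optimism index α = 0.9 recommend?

I: 0.9·769 + 0.1·749 = 767
II: 0.9·809 + 0.1·759 = 804
III: 0.9·809 + 0.1·709 = 799
IV: 0.9·799 + 0.1·699 = 789
V: 0.9·749 + 0.1·699 = 744
VI: 0.9·779 + 0.1·709 = 772
VII: 0.9·779 + 0.1·709 = 772
Highest Hurwicz score = 804 → II.

II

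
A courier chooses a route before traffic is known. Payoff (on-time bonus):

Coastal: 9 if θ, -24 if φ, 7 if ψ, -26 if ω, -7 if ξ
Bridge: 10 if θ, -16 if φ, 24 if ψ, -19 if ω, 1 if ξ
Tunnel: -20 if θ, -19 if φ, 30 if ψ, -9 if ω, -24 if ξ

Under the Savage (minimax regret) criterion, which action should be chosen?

Bridge

Column bests: θ=10, φ=-16, ψ=30, ω=-9, ξ=1.
Coastal regrets: 1, 8, 23, 17, 8 → max 23
Bridge regrets: 0, 0, 6, 10, 0 → max 10
Tunnel regrets: 30, 3, 0, 0, 25 → max 30
Smallest max regret = 10 → Bridge.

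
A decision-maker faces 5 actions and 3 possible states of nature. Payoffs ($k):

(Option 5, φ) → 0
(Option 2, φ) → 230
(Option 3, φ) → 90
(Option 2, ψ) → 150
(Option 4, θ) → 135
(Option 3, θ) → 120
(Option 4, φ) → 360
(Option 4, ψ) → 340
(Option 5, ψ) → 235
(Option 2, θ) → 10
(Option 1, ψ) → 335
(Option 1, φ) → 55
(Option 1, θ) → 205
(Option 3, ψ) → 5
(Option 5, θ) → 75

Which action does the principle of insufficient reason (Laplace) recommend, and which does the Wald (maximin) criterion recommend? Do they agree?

Row averages: Option 1=595/3, Option 2=130, Option 3=215/3, Option 4=835/3, Option 5=310/3
Highest average = 835/3 → Option 4.
Row minima: Option 1=55, Option 2=10, Option 3=5, Option 4=135, Option 5=0
Best worst-case = 135 → Option 4.

laplace → Option 4; maximin → Option 4 (agree)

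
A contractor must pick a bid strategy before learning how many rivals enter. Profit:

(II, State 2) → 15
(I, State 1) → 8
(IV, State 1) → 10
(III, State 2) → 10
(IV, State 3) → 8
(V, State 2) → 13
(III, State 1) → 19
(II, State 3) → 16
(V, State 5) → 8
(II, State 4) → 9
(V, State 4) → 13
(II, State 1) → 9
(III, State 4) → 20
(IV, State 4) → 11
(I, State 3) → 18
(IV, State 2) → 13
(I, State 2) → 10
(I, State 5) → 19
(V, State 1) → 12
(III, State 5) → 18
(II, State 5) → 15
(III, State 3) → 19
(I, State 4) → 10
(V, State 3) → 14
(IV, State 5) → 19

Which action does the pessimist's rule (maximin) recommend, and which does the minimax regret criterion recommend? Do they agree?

maximin → III; minimax regret → III (agree)

Row minima: I=8, II=9, III=10, IV=8, V=8
Best worst-case = 10 → III.
Column bests: State 1=19, State 2=15, State 3=19, State 4=20, State 5=19.
I regrets: 11, 5, 1, 10, 0 → max 11
II regrets: 10, 0, 3, 11, 4 → max 11
III regrets: 0, 5, 0, 0, 1 → max 5
IV regrets: 9, 2, 11, 9, 0 → max 11
V regrets: 7, 2, 5, 7, 11 → max 11
Smallest max regret = 5 → III.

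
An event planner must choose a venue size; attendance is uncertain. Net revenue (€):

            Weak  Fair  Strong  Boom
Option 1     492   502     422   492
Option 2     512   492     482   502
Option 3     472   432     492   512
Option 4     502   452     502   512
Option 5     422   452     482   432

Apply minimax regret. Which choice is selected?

Option 2

Column bests: Weak=512, Fair=502, Strong=502, Boom=512.
Option 1 regrets: 20, 0, 80, 20 → max 80
Option 2 regrets: 0, 10, 20, 10 → max 20
Option 3 regrets: 40, 70, 10, 0 → max 70
Option 4 regrets: 10, 50, 0, 0 → max 50
Option 5 regrets: 90, 50, 20, 80 → max 90
Smallest max regret = 20 → Option 2.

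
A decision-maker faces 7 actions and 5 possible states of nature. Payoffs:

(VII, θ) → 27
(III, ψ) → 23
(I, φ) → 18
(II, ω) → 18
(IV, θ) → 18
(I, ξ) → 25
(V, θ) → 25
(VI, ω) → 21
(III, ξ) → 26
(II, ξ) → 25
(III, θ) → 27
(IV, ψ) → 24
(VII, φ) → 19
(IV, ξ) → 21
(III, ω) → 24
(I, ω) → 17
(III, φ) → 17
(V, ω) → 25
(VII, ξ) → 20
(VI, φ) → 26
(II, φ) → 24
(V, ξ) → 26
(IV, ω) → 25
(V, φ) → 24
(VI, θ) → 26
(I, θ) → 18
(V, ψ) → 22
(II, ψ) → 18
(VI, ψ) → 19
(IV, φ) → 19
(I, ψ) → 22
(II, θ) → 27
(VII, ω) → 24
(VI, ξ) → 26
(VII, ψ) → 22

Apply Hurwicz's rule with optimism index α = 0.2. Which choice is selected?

V

I: 0.2·25 + 0.8·17 = 18.6
II: 0.2·27 + 0.8·18 = 19.8
III: 0.2·27 + 0.8·17 = 19
IV: 0.2·25 + 0.8·18 = 19.4
V: 0.2·26 + 0.8·22 = 22.8
VI: 0.2·26 + 0.8·19 = 20.4
VII: 0.2·27 + 0.8·19 = 20.6
Highest Hurwicz score = 22.8 → V.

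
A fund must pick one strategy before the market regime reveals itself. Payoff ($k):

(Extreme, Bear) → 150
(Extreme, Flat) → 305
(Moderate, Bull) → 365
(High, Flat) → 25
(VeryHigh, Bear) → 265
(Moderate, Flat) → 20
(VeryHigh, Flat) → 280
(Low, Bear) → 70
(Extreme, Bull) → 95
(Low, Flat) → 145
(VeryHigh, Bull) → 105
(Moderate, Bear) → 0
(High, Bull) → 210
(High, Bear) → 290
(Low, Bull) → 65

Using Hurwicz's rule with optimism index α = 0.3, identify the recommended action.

Extreme

Low: 0.3·145 + 0.7·65 = 89
Moderate: 0.3·365 + 0.7·0 = 109.5
High: 0.3·290 + 0.7·25 = 104.5
VeryHigh: 0.3·280 + 0.7·105 = 157.5
Extreme: 0.3·305 + 0.7·95 = 158
Highest Hurwicz score = 158 → Extreme.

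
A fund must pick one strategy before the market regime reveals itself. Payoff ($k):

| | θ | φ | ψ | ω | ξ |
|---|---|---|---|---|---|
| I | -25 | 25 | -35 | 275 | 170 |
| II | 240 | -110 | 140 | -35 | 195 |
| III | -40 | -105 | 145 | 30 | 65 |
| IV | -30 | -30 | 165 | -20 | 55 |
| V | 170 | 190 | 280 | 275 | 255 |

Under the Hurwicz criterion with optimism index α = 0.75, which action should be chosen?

I: 0.75·275 + 0.25·(-35) = 197.5
II: 0.75·240 + 0.25·(-110) = 152.5
III: 0.75·145 + 0.25·(-105) = 82.5
IV: 0.75·165 + 0.25·(-30) = 116.25
V: 0.75·280 + 0.25·170 = 252.5
Highest Hurwicz score = 252.5 → V.

V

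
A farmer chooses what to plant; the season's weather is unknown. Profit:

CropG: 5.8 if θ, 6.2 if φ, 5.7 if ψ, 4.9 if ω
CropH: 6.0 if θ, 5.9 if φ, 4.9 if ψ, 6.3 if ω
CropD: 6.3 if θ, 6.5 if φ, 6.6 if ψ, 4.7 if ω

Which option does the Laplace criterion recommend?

Row averages: CropG=5.65, CropH=5.775, CropD=6.025
Highest average = 6.025 → CropD.

CropD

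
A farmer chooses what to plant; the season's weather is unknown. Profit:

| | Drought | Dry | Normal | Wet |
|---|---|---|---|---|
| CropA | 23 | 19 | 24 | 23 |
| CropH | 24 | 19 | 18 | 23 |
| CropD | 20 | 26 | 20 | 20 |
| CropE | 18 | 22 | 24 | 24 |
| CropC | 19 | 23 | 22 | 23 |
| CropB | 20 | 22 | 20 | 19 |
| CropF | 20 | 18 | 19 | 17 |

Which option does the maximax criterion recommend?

Row maxima: CropA=24, CropH=24, CropD=26, CropE=24, CropC=23, CropB=22, CropF=20
Best best-case = 26 → CropD.

CropD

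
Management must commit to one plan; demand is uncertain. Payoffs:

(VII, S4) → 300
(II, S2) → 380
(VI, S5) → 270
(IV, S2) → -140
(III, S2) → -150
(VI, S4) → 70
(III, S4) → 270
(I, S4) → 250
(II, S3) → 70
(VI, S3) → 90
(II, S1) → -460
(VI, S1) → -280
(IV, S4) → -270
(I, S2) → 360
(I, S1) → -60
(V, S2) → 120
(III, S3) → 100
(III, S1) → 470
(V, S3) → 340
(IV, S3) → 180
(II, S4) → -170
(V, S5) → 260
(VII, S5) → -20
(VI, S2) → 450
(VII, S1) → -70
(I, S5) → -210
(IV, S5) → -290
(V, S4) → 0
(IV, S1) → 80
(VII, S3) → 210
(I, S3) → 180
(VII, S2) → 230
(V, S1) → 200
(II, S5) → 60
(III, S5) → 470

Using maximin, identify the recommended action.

Row minima: I=-210, II=-460, III=-150, IV=-290, V=0, VI=-280, VII=-70
Best worst-case = 0 → V.

V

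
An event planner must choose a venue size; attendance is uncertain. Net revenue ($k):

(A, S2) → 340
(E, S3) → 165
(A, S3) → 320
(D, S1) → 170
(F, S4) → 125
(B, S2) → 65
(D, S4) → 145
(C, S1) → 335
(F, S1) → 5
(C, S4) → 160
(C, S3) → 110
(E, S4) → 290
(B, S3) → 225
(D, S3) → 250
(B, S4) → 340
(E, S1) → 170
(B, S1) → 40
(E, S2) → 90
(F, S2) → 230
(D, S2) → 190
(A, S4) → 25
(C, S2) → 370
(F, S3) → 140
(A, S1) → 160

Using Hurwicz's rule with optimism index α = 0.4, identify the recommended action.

A: 0.4·340 + 0.6·25 = 151
B: 0.4·340 + 0.6·40 = 160
C: 0.4·370 + 0.6·110 = 214
D: 0.4·250 + 0.6·145 = 187
E: 0.4·290 + 0.6·90 = 170
F: 0.4·230 + 0.6·5 = 95
Highest Hurwicz score = 214 → C.

C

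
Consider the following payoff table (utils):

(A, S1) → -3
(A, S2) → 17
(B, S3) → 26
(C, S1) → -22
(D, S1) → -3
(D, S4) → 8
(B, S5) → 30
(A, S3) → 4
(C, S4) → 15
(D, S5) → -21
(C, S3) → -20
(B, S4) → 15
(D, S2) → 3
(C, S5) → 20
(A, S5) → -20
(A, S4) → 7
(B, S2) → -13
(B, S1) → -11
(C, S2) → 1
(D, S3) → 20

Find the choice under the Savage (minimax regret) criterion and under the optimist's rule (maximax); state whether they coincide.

Column bests: S1=-3, S2=17, S3=26, S4=15, S5=30.
A regrets: 0, 0, 22, 8, 50 → max 50
B regrets: 8, 30, 0, 0, 0 → max 30
C regrets: 19, 16, 46, 0, 10 → max 46
D regrets: 0, 14, 6, 7, 51 → max 51
Smallest max regret = 30 → B.
Row maxima: A=17, B=30, C=20, D=20
Best best-case = 30 → B.

minimax regret → B; maximax → B (agree)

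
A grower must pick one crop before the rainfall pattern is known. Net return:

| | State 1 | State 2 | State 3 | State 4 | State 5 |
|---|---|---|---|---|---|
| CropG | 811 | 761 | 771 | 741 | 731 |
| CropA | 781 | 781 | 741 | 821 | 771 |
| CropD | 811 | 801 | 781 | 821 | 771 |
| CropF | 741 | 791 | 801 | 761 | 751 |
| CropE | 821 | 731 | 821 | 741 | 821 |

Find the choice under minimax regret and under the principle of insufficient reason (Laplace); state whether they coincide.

minimax regret → CropD; laplace → CropD (agree)

Column bests: State 1=821, State 2=801, State 3=821, State 4=821, State 5=821.
CropG regrets: 10, 40, 50, 80, 90 → max 90
CropA regrets: 40, 20, 80, 0, 50 → max 80
CropD regrets: 10, 0, 40, 0, 50 → max 50
CropF regrets: 80, 10, 20, 60, 70 → max 80
CropE regrets: 0, 70, 0, 80, 0 → max 80
Smallest max regret = 50 → CropD.
Row averages: CropG=763, CropA=779, CropD=797, CropF=769, CropE=787
Highest average = 797 → CropD.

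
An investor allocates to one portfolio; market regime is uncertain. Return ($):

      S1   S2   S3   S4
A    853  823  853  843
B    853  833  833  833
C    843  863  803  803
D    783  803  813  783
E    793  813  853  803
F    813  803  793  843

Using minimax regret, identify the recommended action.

Column bests: S1=853, S2=863, S3=853, S4=843.
A regrets: 0, 40, 0, 0 → max 40
B regrets: 0, 30, 20, 10 → max 30
C regrets: 10, 0, 50, 40 → max 50
D regrets: 70, 60, 40, 60 → max 70
E regrets: 60, 50, 0, 40 → max 60
F regrets: 40, 60, 60, 0 → max 60
Smallest max regret = 30 → B.

B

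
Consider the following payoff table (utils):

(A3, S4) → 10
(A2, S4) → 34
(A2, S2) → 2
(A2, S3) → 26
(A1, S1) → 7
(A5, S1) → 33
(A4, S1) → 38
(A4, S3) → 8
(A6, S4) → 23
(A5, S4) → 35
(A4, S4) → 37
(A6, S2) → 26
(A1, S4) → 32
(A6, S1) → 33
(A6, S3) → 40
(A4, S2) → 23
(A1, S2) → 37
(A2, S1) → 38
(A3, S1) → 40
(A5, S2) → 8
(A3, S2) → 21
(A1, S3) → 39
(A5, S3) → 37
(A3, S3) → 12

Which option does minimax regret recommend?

Column bests: S1=40, S2=37, S3=40, S4=37.
A1 regrets: 33, 0, 1, 5 → max 33
A2 regrets: 2, 35, 14, 3 → max 35
A3 regrets: 0, 16, 28, 27 → max 28
A4 regrets: 2, 14, 32, 0 → max 32
A5 regrets: 7, 29, 3, 2 → max 29
A6 regrets: 7, 11, 0, 14 → max 14
Smallest max regret = 14 → A6.

A6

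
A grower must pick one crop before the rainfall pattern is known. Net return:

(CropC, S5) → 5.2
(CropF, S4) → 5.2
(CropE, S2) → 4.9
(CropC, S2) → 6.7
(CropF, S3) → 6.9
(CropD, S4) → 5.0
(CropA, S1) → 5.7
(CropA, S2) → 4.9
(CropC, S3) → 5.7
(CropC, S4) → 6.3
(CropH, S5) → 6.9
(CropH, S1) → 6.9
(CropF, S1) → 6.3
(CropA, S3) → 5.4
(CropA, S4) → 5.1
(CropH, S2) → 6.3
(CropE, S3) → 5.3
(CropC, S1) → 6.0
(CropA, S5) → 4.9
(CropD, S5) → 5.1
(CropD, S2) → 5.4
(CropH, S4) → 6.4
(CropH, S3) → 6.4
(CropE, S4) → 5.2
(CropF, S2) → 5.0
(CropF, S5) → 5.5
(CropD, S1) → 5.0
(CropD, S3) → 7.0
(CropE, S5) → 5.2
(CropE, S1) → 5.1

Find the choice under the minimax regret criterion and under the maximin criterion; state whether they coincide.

minimax regret → CropH; maximin → CropH (agree)

Column bests: S1=6.9, S2=6.7, S3=7.0, S4=6.4, S5=6.9.
CropH regrets: 0.0, 0.4, 0.6, 0.0, 0.0 → max 0.6
CropC regrets: 0.9, 0.0, 1.3, 0.1, 1.7 → max 1.7
CropE regrets: 1.8, 1.8, 1.7, 1.2, 1.7 → max 1.8
CropF regrets: 0.6, 1.7, 0.1, 1.2, 1.4 → max 1.7
CropD regrets: 1.9, 1.3, 0.0, 1.4, 1.8 → max 1.9
CropA regrets: 1.2, 1.8, 1.6, 1.3, 2.0 → max 2.0
Smallest max regret = 0.6 → CropH.
Row minima: CropH=6.3, CropC=5.2, CropE=4.9, CropF=5.0, CropD=5.0, CropA=4.9
Best worst-case = 6.3 → CropH.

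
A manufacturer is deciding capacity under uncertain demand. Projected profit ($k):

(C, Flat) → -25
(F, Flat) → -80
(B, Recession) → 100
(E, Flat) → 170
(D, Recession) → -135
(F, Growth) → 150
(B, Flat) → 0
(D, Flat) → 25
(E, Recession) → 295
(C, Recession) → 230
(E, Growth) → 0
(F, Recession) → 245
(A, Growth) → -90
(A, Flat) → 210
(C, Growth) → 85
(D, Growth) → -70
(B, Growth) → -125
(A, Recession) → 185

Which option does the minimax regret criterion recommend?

E

Column bests: Recession=295, Flat=210, Growth=150.
A regrets: 110, 0, 240 → max 240
B regrets: 195, 210, 275 → max 275
C regrets: 65, 235, 65 → max 235
D regrets: 430, 185, 220 → max 430
E regrets: 0, 40, 150 → max 150
F regrets: 50, 290, 0 → max 290
Smallest max regret = 150 → E.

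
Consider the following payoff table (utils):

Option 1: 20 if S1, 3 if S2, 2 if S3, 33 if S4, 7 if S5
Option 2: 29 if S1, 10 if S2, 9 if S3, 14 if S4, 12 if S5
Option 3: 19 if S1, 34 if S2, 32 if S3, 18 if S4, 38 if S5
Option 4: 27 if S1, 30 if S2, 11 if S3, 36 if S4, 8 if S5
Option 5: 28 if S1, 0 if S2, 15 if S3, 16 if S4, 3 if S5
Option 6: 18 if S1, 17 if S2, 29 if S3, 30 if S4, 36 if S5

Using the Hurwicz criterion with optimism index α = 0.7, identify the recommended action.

Option 3

Option 1: 0.7·33 + 0.3·2 = 23.7
Option 2: 0.7·29 + 0.3·9 = 23
Option 3: 0.7·38 + 0.3·18 = 32
Option 4: 0.7·36 + 0.3·8 = 27.6
Option 5: 0.7·28 + 0.3·0 = 19.6
Option 6: 0.7·36 + 0.3·17 = 30.3
Highest Hurwicz score = 32 → Option 3.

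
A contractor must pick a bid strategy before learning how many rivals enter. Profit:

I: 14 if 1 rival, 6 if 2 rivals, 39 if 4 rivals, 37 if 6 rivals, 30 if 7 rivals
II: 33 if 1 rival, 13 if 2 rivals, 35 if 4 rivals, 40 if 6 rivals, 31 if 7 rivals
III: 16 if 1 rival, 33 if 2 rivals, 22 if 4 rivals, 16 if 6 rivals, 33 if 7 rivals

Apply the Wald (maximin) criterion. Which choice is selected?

Row minima: I=6, II=13, III=16
Best worst-case = 16 → III.

III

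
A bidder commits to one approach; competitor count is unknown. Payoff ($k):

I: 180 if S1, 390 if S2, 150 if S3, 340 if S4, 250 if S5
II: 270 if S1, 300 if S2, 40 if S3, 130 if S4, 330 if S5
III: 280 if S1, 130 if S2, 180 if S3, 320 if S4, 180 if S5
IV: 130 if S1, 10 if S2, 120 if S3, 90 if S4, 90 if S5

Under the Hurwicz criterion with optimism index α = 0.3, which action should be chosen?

I

I: 0.3·390 + 0.7·150 = 222
II: 0.3·330 + 0.7·40 = 127
III: 0.3·320 + 0.7·130 = 187
IV: 0.3·130 + 0.7·10 = 46
Highest Hurwicz score = 222 → I.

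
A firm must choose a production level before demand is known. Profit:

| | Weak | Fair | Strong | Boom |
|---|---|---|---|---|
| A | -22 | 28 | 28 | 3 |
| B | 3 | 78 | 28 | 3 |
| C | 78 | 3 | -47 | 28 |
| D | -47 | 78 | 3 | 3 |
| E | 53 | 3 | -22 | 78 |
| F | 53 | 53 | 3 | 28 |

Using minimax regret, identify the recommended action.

F

Column bests: Weak=78, Fair=78, Strong=28, Boom=78.
A regrets: 100, 50, 0, 75 → max 100
B regrets: 75, 0, 0, 75 → max 75
C regrets: 0, 75, 75, 50 → max 75
D regrets: 125, 0, 25, 75 → max 125
E regrets: 25, 75, 50, 0 → max 75
F regrets: 25, 25, 25, 50 → max 50
Smallest max regret = 50 → F.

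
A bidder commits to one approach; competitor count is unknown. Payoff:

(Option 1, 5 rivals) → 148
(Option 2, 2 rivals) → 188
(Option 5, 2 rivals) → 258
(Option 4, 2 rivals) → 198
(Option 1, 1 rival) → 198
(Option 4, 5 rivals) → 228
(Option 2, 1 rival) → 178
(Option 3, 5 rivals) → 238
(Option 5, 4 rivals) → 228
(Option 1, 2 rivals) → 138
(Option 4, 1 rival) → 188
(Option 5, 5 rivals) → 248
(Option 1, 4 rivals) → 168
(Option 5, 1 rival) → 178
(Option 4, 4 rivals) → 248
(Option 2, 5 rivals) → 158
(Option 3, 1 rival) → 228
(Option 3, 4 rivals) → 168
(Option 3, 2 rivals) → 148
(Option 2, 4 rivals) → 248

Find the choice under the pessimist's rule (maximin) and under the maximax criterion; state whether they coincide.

maximin → Option 4; maximax → Option 5 (disagree)

Row minima: Option 1=138, Option 2=158, Option 3=148, Option 4=188, Option 5=178
Best worst-case = 188 → Option 4.
Row maxima: Option 1=198, Option 2=248, Option 3=238, Option 4=248, Option 5=258
Best best-case = 258 → Option 5.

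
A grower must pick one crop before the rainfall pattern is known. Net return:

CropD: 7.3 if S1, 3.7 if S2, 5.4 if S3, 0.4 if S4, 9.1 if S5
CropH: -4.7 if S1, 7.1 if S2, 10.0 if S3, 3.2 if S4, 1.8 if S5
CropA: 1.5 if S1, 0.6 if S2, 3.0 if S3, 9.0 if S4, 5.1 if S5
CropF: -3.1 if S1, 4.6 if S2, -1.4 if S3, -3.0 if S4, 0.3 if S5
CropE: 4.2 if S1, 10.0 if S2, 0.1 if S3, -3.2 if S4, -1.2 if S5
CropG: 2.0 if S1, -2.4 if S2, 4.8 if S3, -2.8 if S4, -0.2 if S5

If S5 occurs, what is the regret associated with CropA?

4.0

Best payoff under S5 is 9.1.
Regret = 9.1 − 5.1 = 4.0.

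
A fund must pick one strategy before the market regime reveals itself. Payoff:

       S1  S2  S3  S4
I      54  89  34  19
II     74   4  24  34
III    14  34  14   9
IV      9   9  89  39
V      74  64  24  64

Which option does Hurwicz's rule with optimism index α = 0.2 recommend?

I: 0.2·89 + 0.8·19 = 33
II: 0.2·74 + 0.8·4 = 18
III: 0.2·34 + 0.8·9 = 14
IV: 0.2·89 + 0.8·9 = 25
V: 0.2·74 + 0.8·24 = 34
Highest Hurwicz score = 34 → V.

V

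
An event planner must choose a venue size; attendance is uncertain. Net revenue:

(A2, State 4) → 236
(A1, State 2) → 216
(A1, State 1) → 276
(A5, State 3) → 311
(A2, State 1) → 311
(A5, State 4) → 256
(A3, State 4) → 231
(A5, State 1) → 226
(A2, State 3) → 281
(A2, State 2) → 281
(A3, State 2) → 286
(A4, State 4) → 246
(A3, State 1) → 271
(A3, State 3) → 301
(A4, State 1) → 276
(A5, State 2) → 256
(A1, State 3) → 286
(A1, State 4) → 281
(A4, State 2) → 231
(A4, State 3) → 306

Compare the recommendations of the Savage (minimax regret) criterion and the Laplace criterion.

Column bests: State 1=311, State 2=286, State 3=311, State 4=281.
A1 regrets: 35, 70, 25, 0 → max 70
A2 regrets: 0, 5, 30, 45 → max 45
A3 regrets: 40, 0, 10, 50 → max 50
A4 regrets: 35, 55, 5, 35 → max 55
A5 regrets: 85, 30, 0, 25 → max 85
Smallest max regret = 45 → A2.
Row averages: A1=264.75, A2=277.25, A3=272.25, A4=264.75, A5=262.25
Highest average = 277.25 → A2.

minimax regret → A2; laplace → A2 (agree)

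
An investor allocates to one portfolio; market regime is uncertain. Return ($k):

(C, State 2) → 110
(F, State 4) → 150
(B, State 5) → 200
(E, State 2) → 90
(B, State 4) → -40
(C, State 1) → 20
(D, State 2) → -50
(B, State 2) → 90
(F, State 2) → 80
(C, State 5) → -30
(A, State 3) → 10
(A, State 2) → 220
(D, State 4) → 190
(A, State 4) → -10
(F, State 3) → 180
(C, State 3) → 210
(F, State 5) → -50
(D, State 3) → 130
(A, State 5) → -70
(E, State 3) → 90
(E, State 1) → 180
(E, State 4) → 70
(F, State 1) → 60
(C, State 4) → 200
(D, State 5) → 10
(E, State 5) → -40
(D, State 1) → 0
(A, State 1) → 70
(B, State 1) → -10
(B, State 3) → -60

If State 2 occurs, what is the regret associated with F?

140

Best payoff under State 2 is 220.
Regret = 220 − 80 = 140.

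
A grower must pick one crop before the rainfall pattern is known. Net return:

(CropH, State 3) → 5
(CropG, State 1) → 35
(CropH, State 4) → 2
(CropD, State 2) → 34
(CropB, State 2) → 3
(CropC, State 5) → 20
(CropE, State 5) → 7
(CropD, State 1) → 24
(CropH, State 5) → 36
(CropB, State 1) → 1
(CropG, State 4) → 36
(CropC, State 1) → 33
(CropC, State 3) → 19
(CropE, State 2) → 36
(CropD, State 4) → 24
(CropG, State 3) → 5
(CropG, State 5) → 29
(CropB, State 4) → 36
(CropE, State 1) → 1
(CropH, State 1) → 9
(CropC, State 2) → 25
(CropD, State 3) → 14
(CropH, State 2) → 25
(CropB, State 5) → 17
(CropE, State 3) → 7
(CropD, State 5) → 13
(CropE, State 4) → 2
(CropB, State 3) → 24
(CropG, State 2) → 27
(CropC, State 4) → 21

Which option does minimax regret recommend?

Column bests: State 1=35, State 2=36, State 3=24, State 4=36, State 5=36.
CropG regrets: 0, 9, 19, 0, 7 → max 19
CropH regrets: 26, 11, 19, 34, 0 → max 34
CropB regrets: 34, 33, 0, 0, 19 → max 34
CropE regrets: 34, 0, 17, 34, 29 → max 34
CropD regrets: 11, 2, 10, 12, 23 → max 23
CropC regrets: 2, 11, 5, 15, 16 → max 16
Smallest max regret = 16 → CropC.

CropC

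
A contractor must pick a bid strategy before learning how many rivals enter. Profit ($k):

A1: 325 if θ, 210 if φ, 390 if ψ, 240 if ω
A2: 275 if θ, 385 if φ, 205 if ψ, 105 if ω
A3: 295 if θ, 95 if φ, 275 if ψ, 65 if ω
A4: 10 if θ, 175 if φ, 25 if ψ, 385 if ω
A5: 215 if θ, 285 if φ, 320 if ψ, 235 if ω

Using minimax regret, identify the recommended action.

A5

Column bests: θ=325, φ=385, ψ=390, ω=385.
A1 regrets: 0, 175, 0, 145 → max 175
A2 regrets: 50, 0, 185, 280 → max 280
A3 regrets: 30, 290, 115, 320 → max 320
A4 regrets: 315, 210, 365, 0 → max 365
A5 regrets: 110, 100, 70, 150 → max 150
Smallest max regret = 150 → A5.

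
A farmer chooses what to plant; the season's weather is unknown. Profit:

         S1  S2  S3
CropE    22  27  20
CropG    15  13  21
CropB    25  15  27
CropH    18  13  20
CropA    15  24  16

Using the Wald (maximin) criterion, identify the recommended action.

CropE

Row minima: CropE=20, CropG=13, CropB=15, CropH=13, CropA=15
Best worst-case = 20 → CropE.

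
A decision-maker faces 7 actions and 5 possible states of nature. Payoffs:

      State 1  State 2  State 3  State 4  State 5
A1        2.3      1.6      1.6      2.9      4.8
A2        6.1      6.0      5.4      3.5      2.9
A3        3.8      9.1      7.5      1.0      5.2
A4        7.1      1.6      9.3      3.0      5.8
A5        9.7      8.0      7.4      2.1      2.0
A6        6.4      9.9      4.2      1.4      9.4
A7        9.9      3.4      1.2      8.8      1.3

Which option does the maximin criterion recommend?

A2

Row minima: A1=1.6, A2=2.9, A3=1.0, A4=1.6, A5=2.0, A6=1.4, A7=1.2
Best worst-case = 2.9 → A2.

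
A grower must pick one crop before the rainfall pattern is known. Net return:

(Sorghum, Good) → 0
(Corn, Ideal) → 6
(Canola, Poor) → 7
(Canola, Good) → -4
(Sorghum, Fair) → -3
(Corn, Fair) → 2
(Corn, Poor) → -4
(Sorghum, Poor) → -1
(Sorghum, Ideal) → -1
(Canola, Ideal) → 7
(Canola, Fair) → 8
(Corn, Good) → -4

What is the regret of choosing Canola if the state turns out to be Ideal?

0

Best payoff under Ideal is 7.
Regret = 7 − 7 = 0.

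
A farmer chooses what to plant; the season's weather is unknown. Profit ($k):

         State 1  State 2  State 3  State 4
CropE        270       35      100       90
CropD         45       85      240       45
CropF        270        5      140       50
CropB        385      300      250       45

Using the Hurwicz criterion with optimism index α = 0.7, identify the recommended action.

CropB

CropE: 0.7·270 + 0.3·35 = 199.5
CropD: 0.7·240 + 0.3·45 = 181.5
CropF: 0.7·270 + 0.3·5 = 190.5
CropB: 0.7·385 + 0.3·45 = 283
Highest Hurwicz score = 283 → CropB.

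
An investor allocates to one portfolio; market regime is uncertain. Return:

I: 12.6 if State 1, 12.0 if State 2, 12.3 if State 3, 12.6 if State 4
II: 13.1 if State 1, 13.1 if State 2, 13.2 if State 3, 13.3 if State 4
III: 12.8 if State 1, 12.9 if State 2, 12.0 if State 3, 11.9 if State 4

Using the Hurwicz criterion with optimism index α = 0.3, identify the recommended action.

I: 0.3·12.6 + 0.7·12.0 = 12.18
II: 0.3·13.3 + 0.7·13.1 = 13.16
III: 0.3·12.9 + 0.7·11.9 = 12.2
Highest Hurwicz score = 13.16 → II.

II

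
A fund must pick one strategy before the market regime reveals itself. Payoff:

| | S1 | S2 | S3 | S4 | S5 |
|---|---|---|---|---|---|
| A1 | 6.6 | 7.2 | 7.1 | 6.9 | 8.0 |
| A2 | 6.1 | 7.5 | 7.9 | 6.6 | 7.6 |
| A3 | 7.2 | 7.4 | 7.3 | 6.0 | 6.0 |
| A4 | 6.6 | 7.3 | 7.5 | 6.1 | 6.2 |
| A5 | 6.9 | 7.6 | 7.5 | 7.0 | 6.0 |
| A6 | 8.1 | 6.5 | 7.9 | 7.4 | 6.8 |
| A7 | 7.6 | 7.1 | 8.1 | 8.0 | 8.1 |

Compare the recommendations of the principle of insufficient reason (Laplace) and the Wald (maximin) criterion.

Row averages: A1=7.16, A2=7.14, A3=6.78, A4=6.74, A5=7, A6=7.34, A7=7.78
Highest average = 7.78 → A7.
Row minima: A1=6.6, A2=6.1, A3=6.0, A4=6.1, A5=6.0, A6=6.5, A7=7.1
Best worst-case = 7.1 → A7.

laplace → A7; maximin → A7 (agree)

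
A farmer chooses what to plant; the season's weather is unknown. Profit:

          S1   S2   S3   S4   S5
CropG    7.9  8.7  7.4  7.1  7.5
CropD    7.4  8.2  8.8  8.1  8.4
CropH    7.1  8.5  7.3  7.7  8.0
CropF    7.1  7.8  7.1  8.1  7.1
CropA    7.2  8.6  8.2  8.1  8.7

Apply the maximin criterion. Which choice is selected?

Row minima: CropG=7.1, CropD=7.4, CropH=7.1, CropF=7.1, CropA=7.2
Best worst-case = 7.4 → CropD.

CropD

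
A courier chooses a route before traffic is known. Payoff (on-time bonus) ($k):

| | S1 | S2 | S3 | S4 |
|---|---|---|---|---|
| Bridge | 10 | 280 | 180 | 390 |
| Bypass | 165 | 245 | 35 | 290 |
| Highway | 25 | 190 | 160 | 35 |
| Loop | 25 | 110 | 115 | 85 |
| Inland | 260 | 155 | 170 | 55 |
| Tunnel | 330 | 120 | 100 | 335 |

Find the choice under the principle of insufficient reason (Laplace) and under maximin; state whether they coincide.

laplace → Tunnel; maximin → Tunnel (agree)

Row averages: Bridge=215, Bypass=183.75, Highway=102.5, Loop=83.75, Inland=160, Tunnel=221.25
Highest average = 221.25 → Tunnel.
Row minima: Bridge=10, Bypass=35, Highway=25, Loop=25, Inland=55, Tunnel=100
Best worst-case = 100 → Tunnel.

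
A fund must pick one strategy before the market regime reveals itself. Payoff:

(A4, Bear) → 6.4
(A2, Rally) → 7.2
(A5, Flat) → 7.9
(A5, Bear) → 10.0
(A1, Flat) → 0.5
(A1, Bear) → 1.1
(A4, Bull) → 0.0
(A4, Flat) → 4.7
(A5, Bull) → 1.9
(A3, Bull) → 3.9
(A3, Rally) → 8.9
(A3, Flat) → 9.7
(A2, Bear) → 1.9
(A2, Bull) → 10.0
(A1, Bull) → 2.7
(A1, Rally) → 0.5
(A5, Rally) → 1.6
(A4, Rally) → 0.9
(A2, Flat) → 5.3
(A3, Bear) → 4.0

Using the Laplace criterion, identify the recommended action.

Row averages: A1=1.2, A2=6.1, A3=6.625, A4=3, A5=5.35
Highest average = 6.625 → A3.

A3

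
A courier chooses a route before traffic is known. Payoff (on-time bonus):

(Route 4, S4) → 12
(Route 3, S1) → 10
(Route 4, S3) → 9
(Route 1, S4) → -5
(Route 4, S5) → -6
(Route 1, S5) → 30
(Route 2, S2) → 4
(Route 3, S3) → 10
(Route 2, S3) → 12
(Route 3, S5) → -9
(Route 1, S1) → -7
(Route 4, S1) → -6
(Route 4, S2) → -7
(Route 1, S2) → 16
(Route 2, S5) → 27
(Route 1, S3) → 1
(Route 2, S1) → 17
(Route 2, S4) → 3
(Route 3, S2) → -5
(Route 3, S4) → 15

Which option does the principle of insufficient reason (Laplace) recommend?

Row averages: Route 1=7, Route 2=12.6, Route 3=4.2, Route 4=0.4
Highest average = 12.6 → Route 2.

Route 2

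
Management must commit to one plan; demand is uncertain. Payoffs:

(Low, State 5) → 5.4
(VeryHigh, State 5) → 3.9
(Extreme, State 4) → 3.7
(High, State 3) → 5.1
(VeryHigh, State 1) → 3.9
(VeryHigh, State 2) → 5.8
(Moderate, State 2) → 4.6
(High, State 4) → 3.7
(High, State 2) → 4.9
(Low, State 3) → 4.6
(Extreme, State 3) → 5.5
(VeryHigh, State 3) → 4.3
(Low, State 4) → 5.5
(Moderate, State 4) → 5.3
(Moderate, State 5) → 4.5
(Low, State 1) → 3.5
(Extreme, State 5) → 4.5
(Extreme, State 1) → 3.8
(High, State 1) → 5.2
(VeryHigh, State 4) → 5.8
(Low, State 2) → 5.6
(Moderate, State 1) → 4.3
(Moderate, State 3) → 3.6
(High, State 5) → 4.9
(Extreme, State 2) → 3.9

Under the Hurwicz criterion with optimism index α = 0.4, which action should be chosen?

VeryHigh

Low: 0.4·5.6 + 0.6·3.5 = 4.34
Moderate: 0.4·5.3 + 0.6·3.6 = 4.28
High: 0.4·5.2 + 0.6·3.7 = 4.3
VeryHigh: 0.4·5.8 + 0.6·3.9 = 4.66
Extreme: 0.4·5.5 + 0.6·3.7 = 4.42
Highest Hurwicz score = 4.66 → VeryHigh.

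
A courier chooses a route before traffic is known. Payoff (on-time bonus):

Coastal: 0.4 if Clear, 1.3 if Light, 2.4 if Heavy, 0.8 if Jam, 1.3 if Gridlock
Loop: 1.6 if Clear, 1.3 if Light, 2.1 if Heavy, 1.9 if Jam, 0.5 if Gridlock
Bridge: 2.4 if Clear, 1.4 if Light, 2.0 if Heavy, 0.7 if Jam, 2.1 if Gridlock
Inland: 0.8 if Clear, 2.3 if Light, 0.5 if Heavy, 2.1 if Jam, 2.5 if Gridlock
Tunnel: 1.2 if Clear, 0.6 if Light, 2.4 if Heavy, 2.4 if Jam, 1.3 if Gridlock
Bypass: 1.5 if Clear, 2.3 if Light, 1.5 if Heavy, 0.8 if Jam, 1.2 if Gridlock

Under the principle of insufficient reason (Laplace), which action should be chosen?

Bridge

Row averages: Coastal=1.24, Loop=1.48, Bridge=1.72, Inland=1.64, Tunnel=1.58, Bypass=1.46
Highest average = 1.72 → Bridge.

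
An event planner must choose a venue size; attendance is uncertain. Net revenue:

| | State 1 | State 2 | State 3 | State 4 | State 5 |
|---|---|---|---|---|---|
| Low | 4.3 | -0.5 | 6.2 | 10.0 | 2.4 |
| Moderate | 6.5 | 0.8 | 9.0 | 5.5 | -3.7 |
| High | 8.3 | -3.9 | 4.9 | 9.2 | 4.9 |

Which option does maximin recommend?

Row minima: Low=-0.5, Moderate=-3.7, High=-3.9
Best worst-case = -0.5 → Low.

Low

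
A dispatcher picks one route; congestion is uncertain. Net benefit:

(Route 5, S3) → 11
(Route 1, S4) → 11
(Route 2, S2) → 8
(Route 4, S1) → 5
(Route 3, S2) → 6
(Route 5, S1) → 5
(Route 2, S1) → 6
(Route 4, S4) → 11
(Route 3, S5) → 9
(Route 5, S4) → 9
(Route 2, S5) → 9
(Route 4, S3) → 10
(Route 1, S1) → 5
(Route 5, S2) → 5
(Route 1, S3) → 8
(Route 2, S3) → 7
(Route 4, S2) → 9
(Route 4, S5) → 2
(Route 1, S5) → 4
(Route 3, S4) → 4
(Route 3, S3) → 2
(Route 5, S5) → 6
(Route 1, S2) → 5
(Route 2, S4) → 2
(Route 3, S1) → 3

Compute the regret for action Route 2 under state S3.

4

Best payoff under S3 is 11.
Regret = 11 − 7 = 4.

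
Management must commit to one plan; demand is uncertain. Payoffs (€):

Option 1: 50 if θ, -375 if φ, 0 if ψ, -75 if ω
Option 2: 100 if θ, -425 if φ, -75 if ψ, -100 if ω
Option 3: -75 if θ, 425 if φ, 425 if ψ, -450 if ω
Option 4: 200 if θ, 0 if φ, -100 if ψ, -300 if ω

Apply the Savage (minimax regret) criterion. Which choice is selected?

Column bests: θ=200, φ=425, ψ=425, ω=-75.
Option 1 regrets: 150, 800, 425, 0 → max 800
Option 2 regrets: 100, 850, 500, 25 → max 850
Option 3 regrets: 275, 0, 0, 375 → max 375
Option 4 regrets: 0, 425, 525, 225 → max 525
Smallest max regret = 375 → Option 3.

Option 3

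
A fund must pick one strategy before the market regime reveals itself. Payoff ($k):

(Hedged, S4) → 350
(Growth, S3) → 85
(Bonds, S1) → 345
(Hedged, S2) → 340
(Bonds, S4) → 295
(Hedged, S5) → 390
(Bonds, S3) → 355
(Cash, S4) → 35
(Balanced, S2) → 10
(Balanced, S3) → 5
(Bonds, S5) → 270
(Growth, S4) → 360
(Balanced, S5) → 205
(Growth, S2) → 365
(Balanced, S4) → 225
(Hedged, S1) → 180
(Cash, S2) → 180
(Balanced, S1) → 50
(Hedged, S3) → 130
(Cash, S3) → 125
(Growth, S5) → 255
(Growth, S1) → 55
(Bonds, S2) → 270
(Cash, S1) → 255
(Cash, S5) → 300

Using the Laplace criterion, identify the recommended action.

Row averages: Hedged=278, Growth=224, Cash=179, Bonds=307, Balanced=99
Highest average = 307 → Bonds.

Bonds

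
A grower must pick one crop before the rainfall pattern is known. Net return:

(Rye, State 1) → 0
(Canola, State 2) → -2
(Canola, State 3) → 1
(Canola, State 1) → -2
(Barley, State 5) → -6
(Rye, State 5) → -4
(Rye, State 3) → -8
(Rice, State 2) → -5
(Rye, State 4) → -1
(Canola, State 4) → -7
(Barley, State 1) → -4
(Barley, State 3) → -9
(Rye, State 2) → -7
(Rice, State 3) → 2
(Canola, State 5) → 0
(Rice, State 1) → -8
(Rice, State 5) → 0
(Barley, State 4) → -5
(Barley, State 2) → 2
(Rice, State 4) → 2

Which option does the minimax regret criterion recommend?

Rice

Column bests: State 1=0, State 2=2, State 3=2, State 4=2, State 5=0.
Rye regrets: 0, 9, 10, 3, 4 → max 10
Barley regrets: 4, 0, 11, 7, 6 → max 11
Canola regrets: 2, 4, 1, 9, 0 → max 9
Rice regrets: 8, 7, 0, 0, 0 → max 8
Smallest max regret = 8 → Rice.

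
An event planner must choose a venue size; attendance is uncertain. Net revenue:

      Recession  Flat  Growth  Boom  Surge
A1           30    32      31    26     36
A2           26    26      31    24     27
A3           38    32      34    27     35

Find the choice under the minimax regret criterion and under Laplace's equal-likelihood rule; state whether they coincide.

minimax regret → A3; laplace → A3 (agree)

Column bests: Recession=38, Flat=32, Growth=34, Boom=27, Surge=36.
A1 regrets: 8, 0, 3, 1, 0 → max 8
A2 regrets: 12, 6, 3, 3, 9 → max 12
A3 regrets: 0, 0, 0, 0, 1 → max 1
Smallest max regret = 1 → A3.
Row averages: A1=31, A2=26.8, A3=33.2
Highest average = 33.2 → A3.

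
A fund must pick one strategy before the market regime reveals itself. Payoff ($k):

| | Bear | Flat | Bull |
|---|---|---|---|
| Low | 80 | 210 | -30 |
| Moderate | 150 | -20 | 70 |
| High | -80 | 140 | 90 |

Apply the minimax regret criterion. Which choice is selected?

Low

Column bests: Bear=150, Flat=210, Bull=90.
Low regrets: 70, 0, 120 → max 120
Moderate regrets: 0, 230, 20 → max 230
High regrets: 230, 70, 0 → max 230
Smallest max regret = 120 → Low.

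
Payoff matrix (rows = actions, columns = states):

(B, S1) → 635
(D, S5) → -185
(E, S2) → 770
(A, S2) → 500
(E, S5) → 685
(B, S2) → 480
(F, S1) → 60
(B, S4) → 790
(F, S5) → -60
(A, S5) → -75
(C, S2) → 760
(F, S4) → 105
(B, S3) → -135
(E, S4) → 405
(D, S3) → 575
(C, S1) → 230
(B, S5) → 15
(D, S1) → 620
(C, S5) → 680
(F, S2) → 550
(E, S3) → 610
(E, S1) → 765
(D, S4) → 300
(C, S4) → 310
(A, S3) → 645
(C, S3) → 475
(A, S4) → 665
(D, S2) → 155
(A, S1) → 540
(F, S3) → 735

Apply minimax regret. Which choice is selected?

Column bests: S1=765, S2=770, S3=735, S4=790, S5=685.
A regrets: 225, 270, 90, 125, 760 → max 760
B regrets: 130, 290, 870, 0, 670 → max 870
C regrets: 535, 10, 260, 480, 5 → max 535
D regrets: 145, 615, 160, 490, 870 → max 870
E regrets: 0, 0, 125, 385, 0 → max 385
F regrets: 705, 220, 0, 685, 745 → max 745
Smallest max regret = 385 → E.

E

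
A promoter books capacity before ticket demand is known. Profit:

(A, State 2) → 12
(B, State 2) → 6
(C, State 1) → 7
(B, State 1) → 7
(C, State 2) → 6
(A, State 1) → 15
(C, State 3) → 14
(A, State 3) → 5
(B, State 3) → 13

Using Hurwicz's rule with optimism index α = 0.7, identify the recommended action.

A

A: 0.7·15 + 0.3·5 = 12
B: 0.7·13 + 0.3·6 = 10.9
C: 0.7·14 + 0.3·6 = 11.6
Highest Hurwicz score = 12 → A.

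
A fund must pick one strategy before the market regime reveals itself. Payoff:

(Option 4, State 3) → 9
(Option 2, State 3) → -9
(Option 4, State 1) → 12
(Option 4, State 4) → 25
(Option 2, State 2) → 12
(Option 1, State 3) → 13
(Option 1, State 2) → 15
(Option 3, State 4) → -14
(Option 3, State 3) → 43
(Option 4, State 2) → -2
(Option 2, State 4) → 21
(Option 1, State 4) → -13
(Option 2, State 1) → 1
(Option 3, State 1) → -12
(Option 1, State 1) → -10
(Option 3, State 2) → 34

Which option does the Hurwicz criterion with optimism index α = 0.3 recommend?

Option 1: 0.3·15 + 0.7·(-13) = -4.6
Option 2: 0.3·21 + 0.7·(-9) = 0
Option 3: 0.3·43 + 0.7·(-14) = 3.1
Option 4: 0.3·25 + 0.7·(-2) = 6.1
Highest Hurwicz score = 6.1 → Option 4.

Option 4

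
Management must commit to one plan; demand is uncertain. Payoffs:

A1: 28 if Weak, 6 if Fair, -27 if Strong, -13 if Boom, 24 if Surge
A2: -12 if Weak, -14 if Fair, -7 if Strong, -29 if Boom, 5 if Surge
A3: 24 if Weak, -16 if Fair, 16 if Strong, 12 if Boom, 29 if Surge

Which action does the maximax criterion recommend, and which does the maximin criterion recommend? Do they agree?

maximax → A3; maximin → A3 (agree)

Row maxima: A1=28, A2=5, A3=29
Best best-case = 29 → A3.
Row minima: A1=-27, A2=-29, A3=-16
Best worst-case = -16 → A3.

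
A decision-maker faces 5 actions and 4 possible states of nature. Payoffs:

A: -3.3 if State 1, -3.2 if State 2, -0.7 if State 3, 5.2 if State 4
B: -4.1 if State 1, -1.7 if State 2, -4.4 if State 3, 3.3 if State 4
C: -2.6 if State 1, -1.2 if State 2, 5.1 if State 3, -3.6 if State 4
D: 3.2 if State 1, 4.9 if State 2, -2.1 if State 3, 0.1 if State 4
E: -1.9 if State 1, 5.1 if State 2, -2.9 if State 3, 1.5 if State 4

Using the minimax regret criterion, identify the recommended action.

Column bests: State 1=3.2, State 2=5.1, State 3=5.1, State 4=5.2.
A regrets: 6.5, 8.3, 5.8, 0.0 → max 8.3
B regrets: 7.3, 6.8, 9.5, 1.9 → max 9.5
C regrets: 5.8, 6.3, 0.0, 8.8 → max 8.8
D regrets: 0.0, 0.2, 7.2, 5.1 → max 7.2
E regrets: 5.1, 0.0, 8.0, 3.7 → max 8.0
Smallest max regret = 7.2 → D.

D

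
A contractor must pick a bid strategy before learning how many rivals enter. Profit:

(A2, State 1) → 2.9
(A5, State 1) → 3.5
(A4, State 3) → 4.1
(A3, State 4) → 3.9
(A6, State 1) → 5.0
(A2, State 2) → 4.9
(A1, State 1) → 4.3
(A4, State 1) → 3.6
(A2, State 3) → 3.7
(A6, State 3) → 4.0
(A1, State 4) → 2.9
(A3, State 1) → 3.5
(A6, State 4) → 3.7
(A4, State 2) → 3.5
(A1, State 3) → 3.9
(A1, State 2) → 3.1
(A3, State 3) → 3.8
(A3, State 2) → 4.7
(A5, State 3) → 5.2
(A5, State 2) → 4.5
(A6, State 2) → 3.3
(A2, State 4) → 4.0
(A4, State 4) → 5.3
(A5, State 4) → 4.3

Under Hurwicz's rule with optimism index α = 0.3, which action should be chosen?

A4

A1: 0.3·4.3 + 0.7·2.9 = 3.32
A2: 0.3·4.9 + 0.7·2.9 = 3.5
A3: 0.3·4.7 + 0.7·3.5 = 3.86
A4: 0.3·5.3 + 0.7·3.5 = 4.04
A5: 0.3·5.2 + 0.7·3.5 = 4.01
A6: 0.3·5.0 + 0.7·3.3 = 3.81
Highest Hurwicz score = 4.04 → A4.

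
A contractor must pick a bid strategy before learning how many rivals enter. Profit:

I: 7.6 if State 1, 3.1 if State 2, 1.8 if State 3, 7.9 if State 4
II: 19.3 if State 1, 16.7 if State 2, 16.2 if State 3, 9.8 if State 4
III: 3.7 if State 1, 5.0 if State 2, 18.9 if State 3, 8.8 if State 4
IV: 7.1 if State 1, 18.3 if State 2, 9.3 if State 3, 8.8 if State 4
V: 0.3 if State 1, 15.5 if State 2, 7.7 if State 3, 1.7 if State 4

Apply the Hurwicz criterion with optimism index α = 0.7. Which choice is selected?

II

I: 0.7·7.9 + 0.3·1.8 = 6.07
II: 0.7·19.3 + 0.3·9.8 = 16.45
III: 0.7·18.9 + 0.3·3.7 = 14.34
IV: 0.7·18.3 + 0.3·7.1 = 14.94
V: 0.7·15.5 + 0.3·0.3 = 10.94
Highest Hurwicz score = 16.45 → II.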